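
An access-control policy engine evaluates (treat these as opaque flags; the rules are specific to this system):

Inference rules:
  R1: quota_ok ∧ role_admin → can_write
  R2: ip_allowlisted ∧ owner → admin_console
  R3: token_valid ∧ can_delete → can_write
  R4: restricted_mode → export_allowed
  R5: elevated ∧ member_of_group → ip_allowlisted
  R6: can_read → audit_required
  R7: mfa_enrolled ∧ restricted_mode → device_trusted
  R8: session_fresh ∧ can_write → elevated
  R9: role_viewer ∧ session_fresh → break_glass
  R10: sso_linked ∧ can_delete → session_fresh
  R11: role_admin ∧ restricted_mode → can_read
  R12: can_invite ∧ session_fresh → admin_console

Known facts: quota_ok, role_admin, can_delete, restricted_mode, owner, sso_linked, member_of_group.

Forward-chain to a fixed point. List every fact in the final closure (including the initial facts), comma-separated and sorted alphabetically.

Round 1: R1 [quota_ok ∧ role_admin → can_write]; R4 [restricted_mode → export_allowed]; R10 [sso_linked ∧ can_delete → session_fresh]; R11 [role_admin ∧ restricted_mode → can_read]. Adds can_write, export_allowed, session_fresh, can_read.
Round 2: R6 [can_read → audit_required]; R8 [session_fresh ∧ can_write → elevated]. Adds audit_required, elevated.
Round 3: R5 [elevated ∧ member_of_group → ip_allowlisted]. Adds ip_allowlisted.
Round 4: R2 [ip_allowlisted ∧ owner → admin_console]. Adds admin_console.

admin_console, audit_required, can_delete, can_read, can_write, elevated, export_allowed, ip_allowlisted, member_of_group, owner, quota_ok, restricted_mode, role_admin, session_fresh, sso_linked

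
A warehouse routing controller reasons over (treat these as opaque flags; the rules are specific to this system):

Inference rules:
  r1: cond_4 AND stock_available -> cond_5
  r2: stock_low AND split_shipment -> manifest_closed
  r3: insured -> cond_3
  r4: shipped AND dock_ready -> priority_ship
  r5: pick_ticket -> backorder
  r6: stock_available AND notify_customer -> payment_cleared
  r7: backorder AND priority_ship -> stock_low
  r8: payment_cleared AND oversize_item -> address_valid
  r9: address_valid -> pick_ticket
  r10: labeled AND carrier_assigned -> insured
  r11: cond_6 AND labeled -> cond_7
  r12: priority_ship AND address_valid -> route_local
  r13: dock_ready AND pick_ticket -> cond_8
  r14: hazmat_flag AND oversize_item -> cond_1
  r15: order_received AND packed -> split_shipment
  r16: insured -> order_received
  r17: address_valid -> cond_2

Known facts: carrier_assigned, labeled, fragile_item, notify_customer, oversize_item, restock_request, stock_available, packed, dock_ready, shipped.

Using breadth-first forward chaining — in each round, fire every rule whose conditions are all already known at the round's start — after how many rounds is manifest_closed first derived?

6

[1] r4 [shipped AND dock_ready -> priority_ship]; r6 [stock_available AND notify_customer -> payment_cleared]; r10 [labeled AND carrier_assigned -> insured]. ⇒ new: priority_ship, payment_cleared, insured.
[2] r3 [insured -> cond_3]; r8 [payment_cleared AND oversize_item -> address_valid]; r16 [insured -> order_received]. ⇒ new: cond_3, address_valid, order_received.
[3] r9 [address_valid -> pick_ticket]; r12 [priority_ship AND address_valid -> route_local]; r15 [order_received AND packed -> split_shipment]; r17 [address_valid -> cond_2]. ⇒ new: pick_ticket, route_local, split_shipment, cond_2.
[4] r5 [pick_ticket -> backorder]; r13 [dock_ready AND pick_ticket -> cond_8]. ⇒ new: backorder, cond_8.
[5] r7 [backorder AND priority_ship -> stock_low]. ⇒ new: stock_low.
[6] r2 [stock_low AND split_shipment -> manifest_closed]. ⇒ new: manifest_closed.
manifest_closed first appears in round 6.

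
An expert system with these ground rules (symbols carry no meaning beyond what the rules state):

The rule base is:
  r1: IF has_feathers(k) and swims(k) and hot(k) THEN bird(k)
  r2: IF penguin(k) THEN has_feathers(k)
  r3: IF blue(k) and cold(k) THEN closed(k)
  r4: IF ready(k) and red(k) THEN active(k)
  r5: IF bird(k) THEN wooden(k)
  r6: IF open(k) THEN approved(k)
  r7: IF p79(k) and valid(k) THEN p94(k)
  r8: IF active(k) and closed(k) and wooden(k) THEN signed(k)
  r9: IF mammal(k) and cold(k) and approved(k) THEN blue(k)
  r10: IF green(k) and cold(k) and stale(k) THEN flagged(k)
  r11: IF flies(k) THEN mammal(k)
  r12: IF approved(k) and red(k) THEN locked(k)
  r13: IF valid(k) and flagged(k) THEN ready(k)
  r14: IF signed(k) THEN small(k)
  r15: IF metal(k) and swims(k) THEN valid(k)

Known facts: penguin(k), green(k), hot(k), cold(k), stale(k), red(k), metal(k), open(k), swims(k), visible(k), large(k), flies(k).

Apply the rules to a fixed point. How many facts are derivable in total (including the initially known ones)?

Round 1 fires r2, r6, r10, r11, r15, giving has_feathers(k), approved(k), flagged(k), mammal(k), valid(k).
Round 2 fires r1, r9, r12, r13, giving bird(k), blue(k), locked(k), ready(k).
Round 3 fires r3, r4, r5, giving closed(k), active(k), wooden(k).
Round 4 fires r8, giving signed(k).
Round 5 fires r14, giving small(k).
Closure: {active(k), approved(k), bird(k), blue(k), closed(k), cold(k), flagged(k), flies(k), green(k), has_feathers(k), hot(k), large(k), locked(k), mammal(k), metal(k), open(k), penguin(k), ready(k), red(k), signed(k), small(k), stale(k), swims(k), valid(k), visible(k), wooden(k)} — 26 facts.

26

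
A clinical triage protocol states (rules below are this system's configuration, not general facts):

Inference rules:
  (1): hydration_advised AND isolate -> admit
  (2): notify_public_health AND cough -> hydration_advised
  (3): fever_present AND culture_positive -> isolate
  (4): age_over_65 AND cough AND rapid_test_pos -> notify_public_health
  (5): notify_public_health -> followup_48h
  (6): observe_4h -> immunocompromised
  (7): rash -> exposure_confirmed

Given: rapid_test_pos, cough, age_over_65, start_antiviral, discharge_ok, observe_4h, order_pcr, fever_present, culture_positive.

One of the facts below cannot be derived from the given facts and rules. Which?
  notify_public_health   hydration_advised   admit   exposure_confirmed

exposure_confirmed

Round 1 fires (3), (4), (6), giving isolate, notify_public_health, immunocompromised.
Round 2 fires (2), (5), giving hydration_advised, followup_48h.
Round 3 fires (1), giving admit.
Derived: admit (round 3), notify_public_health (round 1), hydration_advised (round 2). exposure_confirmed never appears in any round.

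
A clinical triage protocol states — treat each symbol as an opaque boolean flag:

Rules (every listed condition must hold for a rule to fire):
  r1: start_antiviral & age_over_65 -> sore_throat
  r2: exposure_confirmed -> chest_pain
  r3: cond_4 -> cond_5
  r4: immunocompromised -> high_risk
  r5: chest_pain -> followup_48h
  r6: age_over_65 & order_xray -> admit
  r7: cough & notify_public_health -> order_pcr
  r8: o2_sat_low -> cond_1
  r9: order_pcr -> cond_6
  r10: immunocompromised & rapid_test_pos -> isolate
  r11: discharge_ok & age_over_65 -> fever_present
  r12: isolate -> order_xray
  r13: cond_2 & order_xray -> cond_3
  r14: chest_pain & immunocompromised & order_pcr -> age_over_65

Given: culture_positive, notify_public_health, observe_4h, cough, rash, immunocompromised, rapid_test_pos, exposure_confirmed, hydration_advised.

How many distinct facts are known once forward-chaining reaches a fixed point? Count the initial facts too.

18

Round 1 — r2, r4, r7, r10, derive chest_pain, high_risk, order_pcr, isolate.
Round 2 — r5, r9, r12, r14, derive followup_48h, cond_6, order_xray, age_over_65.
Round 3 — r6, derive admit.
Closure: {admit, age_over_65, chest_pain, cond_6, cough, culture_positive, exposure_confirmed, followup_48h, high_risk, hydration_advised, immunocompromised, isolate, notify_public_health, observe_4h, order_pcr, order_xray, rapid_test_pos, rash} — 18 facts.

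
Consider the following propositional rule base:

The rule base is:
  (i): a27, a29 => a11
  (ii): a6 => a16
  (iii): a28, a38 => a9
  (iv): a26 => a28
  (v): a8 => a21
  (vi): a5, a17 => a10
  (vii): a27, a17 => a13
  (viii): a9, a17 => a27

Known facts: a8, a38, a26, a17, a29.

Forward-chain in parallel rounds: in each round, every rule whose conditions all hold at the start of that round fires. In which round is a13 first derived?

Round 1: (iv) [a26 => a28]; (v) [a8 => a21]. Adds a28, a21.
Round 2: (iii) [a28, a38 => a9]. Adds a9.
Round 3: (viii) [a9, a17 => a27]. Adds a27.
Round 4: (i) [a27, a29 => a11]; (vii) [a27, a17 => a13]. Adds a11, a13.
a13 first appears in round 4.

4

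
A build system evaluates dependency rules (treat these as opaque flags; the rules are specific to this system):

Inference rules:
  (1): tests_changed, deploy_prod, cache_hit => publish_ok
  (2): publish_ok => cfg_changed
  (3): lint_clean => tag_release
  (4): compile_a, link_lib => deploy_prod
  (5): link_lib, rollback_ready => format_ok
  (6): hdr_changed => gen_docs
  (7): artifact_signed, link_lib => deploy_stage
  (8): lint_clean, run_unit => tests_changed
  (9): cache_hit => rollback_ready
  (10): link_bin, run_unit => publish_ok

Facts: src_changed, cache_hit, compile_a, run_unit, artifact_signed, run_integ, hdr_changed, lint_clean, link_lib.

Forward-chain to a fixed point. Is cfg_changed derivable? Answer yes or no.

[1] (3) [lint_clean => tag_release]; (4) [compile_a, link_lib => deploy_prod]; (6) [hdr_changed => gen_docs]; (7) [artifact_signed, link_lib => deploy_stage]; (8) [lint_clean, run_unit => tests_changed]; (9) [cache_hit => rollback_ready]. ⇒ new: tag_release, deploy_prod, gen_docs, deploy_stage, tests_changed, rollback_ready.
[2] (1) [tests_changed, deploy_prod, cache_hit => publish_ok]; (5) [link_lib, rollback_ready => format_ok]. ⇒ new: publish_ok, format_ok.
[3] (2) [publish_ok => cfg_changed]. ⇒ new: cfg_changed.
cfg_changed appears in round 3, so it is derivable.

yes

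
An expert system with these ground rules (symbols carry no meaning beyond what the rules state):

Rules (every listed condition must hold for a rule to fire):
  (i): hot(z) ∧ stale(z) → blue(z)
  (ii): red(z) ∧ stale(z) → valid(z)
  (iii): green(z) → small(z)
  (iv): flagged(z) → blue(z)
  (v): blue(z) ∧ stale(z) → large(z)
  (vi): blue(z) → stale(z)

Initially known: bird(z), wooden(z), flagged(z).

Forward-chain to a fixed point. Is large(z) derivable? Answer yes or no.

Round 1: (iv) [flagged(z) → blue(z)]. Adds blue(z).
Round 2: (vi) [blue(z) → stale(z)]. Adds stale(z).
Round 3: (v) [blue(z) ∧ stale(z) → large(z)]. Adds large(z).
large(z) appears in round 3, so it is derivable.

yes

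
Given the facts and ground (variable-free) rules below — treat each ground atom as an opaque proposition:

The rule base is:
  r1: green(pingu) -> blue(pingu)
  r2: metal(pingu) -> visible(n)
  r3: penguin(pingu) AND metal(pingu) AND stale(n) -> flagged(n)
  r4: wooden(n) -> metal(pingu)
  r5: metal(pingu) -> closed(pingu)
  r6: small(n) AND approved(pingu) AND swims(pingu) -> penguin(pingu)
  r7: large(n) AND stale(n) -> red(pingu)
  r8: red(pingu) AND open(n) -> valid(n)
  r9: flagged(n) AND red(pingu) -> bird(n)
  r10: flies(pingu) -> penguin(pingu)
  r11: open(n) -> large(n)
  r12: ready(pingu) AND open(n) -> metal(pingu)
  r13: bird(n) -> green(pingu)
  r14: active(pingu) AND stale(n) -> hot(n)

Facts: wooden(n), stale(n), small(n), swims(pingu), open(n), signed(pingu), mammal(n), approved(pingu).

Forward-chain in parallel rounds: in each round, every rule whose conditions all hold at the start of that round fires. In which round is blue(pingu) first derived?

5

[1] r4 [wooden(n) -> metal(pingu)]; r6 [small(n) AND approved(pingu) AND swims(pingu) -> penguin(pingu)]; r11 [open(n) -> large(n)]. ⇒ new: metal(pingu), penguin(pingu), large(n).
[2] r2 [metal(pingu) -> visible(n)]; r3 [penguin(pingu) AND metal(pingu) AND stale(n) -> flagged(n)]; r5 [metal(pingu) -> closed(pingu)]; r7 [large(n) AND stale(n) -> red(pingu)]. ⇒ new: visible(n), flagged(n), closed(pingu), red(pingu).
[3] r8 [red(pingu) AND open(n) -> valid(n)]; r9 [flagged(n) AND red(pingu) -> bird(n)]. ⇒ new: valid(n), bird(n).
[4] r13 [bird(n) -> green(pingu)]. ⇒ new: green(pingu).
[5] r1 [green(pingu) -> blue(pingu)]. ⇒ new: blue(pingu).
blue(pingu) first appears in round 5.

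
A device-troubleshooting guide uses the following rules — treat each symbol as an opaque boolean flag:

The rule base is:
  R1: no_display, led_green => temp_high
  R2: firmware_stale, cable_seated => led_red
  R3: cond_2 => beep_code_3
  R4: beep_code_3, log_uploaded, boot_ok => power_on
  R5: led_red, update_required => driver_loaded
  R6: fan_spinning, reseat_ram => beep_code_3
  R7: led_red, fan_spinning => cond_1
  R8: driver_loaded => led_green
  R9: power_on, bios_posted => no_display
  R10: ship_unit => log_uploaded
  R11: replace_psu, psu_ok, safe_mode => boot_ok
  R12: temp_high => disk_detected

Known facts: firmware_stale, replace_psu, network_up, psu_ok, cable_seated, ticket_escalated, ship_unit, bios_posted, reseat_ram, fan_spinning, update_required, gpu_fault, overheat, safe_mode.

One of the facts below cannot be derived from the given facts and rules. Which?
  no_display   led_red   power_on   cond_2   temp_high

Round 1: R2 [firmware_stale, cable_seated => led_red]; R6 [fan_spinning, reseat_ram => beep_code_3]; R10 [ship_unit => log_uploaded]; R11 [replace_psu, psu_ok, safe_mode => boot_ok]. Adds led_red, beep_code_3, log_uploaded, boot_ok.
Round 2: R4 [beep_code_3, log_uploaded, boot_ok => power_on]; R5 [led_red, update_required => driver_loaded]; R7 [led_red, fan_spinning => cond_1]. Adds power_on, driver_loaded, cond_1.
Round 3: R8 [driver_loaded => led_green]; R9 [power_on, bios_posted => no_display]. Adds led_green, no_display.
Round 4: R1 [no_display, led_green => temp_high]. Adds temp_high.
Round 5: R12 [temp_high => disk_detected]. Adds disk_detected.
Derived: power_on (round 2), temp_high (round 4), no_display (round 3), led_red (round 1). cond_2 never appears in any round.

cond_2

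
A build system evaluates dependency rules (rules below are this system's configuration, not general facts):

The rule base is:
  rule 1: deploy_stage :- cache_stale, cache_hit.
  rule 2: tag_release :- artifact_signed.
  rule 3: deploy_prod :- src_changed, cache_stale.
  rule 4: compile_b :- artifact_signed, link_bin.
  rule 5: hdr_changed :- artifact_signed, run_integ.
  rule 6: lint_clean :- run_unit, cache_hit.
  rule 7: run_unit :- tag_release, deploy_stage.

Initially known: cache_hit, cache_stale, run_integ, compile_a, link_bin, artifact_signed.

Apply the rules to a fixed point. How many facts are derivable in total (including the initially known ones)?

Round 1 fires rule 1, rule 2, rule 4, rule 5, giving deploy_stage, tag_release, compile_b, hdr_changed.
Round 2 fires rule 7, giving run_unit.
Round 3 fires rule 6, giving lint_clean.
Closure: {artifact_signed, cache_hit, cache_stale, compile_a, compile_b, deploy_stage, hdr_changed, link_bin, lint_clean, run_integ, run_unit, tag_release} — 12 facts.

12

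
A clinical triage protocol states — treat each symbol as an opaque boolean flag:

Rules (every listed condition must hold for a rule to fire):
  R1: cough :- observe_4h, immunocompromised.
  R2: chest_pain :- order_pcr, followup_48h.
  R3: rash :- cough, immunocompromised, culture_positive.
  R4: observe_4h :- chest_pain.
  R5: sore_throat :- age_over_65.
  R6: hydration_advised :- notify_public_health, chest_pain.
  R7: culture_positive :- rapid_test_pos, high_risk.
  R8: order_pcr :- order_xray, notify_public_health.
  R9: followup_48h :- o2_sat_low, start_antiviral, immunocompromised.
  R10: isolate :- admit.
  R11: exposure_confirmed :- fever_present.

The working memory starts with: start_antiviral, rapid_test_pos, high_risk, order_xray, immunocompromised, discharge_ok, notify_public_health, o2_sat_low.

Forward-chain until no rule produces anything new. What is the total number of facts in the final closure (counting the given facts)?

16

[1] R7 [culture_positive :- rapid_test_pos, high_risk.]; R8 [order_pcr :- order_xray, notify_public_health.]; R9 [followup_48h :- o2_sat_low, start_antiviral, immunocompromised.]. ⇒ new: culture_positive, order_pcr, followup_48h.
[2] R2 [chest_pain :- order_pcr, followup_48h.]. ⇒ new: chest_pain.
[3] R4 [observe_4h :- chest_pain.]; R6 [hydration_advised :- notify_public_health, chest_pain.]. ⇒ new: observe_4h, hydration_advised.
[4] R1 [cough :- observe_4h, immunocompromised.]. ⇒ new: cough.
[5] R3 [rash :- cough, immunocompromised, culture_positive.]. ⇒ new: rash.
Closure: {chest_pain, cough, culture_positive, discharge_ok, followup_48h, high_risk, hydration_advised, immunocompromised, notify_public_health, o2_sat_low, observe_4h, order_pcr, order_xray, rapid_test_pos, rash, start_antiviral} — 16 facts.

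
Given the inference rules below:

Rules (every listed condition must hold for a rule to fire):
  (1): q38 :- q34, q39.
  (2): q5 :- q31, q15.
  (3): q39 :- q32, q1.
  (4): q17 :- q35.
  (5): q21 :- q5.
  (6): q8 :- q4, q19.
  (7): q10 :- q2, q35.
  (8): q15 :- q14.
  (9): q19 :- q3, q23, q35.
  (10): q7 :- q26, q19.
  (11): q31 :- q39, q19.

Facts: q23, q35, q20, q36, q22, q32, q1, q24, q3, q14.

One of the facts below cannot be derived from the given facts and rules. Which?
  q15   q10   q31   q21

Round 1 fires (3), (4), (8), (9), giving q39, q17, q15, q19.
Round 2 fires (11), giving q31.
Round 3 fires (2), giving q5.
Round 4 fires (5), giving q21.
Derived: q15 (round 1), q21 (round 4), q31 (round 2). q10 never appears in any round.

q10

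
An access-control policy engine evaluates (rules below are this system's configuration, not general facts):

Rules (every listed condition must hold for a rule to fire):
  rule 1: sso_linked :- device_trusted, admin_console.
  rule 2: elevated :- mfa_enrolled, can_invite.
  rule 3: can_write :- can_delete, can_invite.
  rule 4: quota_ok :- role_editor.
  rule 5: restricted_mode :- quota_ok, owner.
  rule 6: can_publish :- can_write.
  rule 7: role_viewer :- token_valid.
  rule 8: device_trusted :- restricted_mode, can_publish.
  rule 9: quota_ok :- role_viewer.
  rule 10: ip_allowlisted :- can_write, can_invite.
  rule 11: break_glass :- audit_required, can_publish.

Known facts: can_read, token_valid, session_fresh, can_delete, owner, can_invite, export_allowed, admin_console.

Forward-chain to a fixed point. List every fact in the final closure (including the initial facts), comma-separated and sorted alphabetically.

Round 1 fires rule 3, rule 7, giving can_write, role_viewer.
Round 2 fires rule 6, rule 9, rule 10, giving can_publish, quota_ok, ip_allowlisted.
Round 3 fires rule 5, giving restricted_mode.
Round 4 fires rule 8, giving device_trusted.
Round 5 fires rule 1, giving sso_linked.

admin_console, can_delete, can_invite, can_publish, can_read, can_write, device_trusted, export_allowed, ip_allowlisted, owner, quota_ok, restricted_mode, role_viewer, session_fresh, sso_linked, token_valid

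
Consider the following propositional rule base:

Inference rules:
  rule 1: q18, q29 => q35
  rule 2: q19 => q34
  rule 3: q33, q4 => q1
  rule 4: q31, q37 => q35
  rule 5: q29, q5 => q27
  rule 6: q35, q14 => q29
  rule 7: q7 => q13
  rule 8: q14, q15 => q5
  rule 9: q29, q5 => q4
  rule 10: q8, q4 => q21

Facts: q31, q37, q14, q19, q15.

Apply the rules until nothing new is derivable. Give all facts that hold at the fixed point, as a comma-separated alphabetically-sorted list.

Round 1 — rule 2, rule 4, rule 8, derive q34, q35, q5.
Round 2 — rule 6, derive q29.
Round 3 — rule 5, rule 9, derive q27, q4.

q14, q15, q19, q27, q29, q31, q34, q35, q37, q4, q5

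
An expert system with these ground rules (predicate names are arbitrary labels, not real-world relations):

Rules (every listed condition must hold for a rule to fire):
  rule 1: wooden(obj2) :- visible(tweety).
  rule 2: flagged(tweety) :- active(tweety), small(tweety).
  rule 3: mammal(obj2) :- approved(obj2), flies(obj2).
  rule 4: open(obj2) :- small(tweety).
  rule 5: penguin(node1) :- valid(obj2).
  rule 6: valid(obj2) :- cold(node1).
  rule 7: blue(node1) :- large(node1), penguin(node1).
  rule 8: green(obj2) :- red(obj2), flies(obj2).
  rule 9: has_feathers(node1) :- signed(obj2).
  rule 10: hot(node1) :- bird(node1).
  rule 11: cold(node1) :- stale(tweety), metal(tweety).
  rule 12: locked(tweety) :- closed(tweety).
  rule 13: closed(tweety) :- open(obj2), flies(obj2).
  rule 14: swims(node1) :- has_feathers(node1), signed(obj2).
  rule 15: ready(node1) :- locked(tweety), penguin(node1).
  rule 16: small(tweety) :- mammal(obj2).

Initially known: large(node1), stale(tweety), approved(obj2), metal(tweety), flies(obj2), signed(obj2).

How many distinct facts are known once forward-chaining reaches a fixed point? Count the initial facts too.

18

[1] rule 3 [mammal(obj2) :- approved(obj2), flies(obj2).]; rule 9 [has_feathers(node1) :- signed(obj2).]; rule 11 [cold(node1) :- stale(tweety), metal(tweety).]. ⇒ new: mammal(obj2), has_feathers(node1), cold(node1).
[2] rule 6 [valid(obj2) :- cold(node1).]; rule 14 [swims(node1) :- has_feathers(node1), signed(obj2).]; rule 16 [small(tweety) :- mammal(obj2).]. ⇒ new: valid(obj2), swims(node1), small(tweety).
[3] rule 4 [open(obj2) :- small(tweety).]; rule 5 [penguin(node1) :- valid(obj2).]. ⇒ new: open(obj2), penguin(node1).
[4] rule 7 [blue(node1) :- large(node1), penguin(node1).]; rule 13 [closed(tweety) :- open(obj2), flies(obj2).]. ⇒ new: blue(node1), closed(tweety).
[5] rule 12 [locked(tweety) :- closed(tweety).]. ⇒ new: locked(tweety).
[6] rule 15 [ready(node1) :- locked(tweety), penguin(node1).]. ⇒ new: ready(node1).
Closure: {approved(obj2), blue(node1), closed(tweety), cold(node1), flies(obj2), has_feathers(node1), large(node1), locked(tweety), mammal(obj2), metal(tweety), open(obj2), penguin(node1), ready(node1), signed(obj2), small(tweety), stale(tweety), swims(node1), valid(obj2)} — 18 facts.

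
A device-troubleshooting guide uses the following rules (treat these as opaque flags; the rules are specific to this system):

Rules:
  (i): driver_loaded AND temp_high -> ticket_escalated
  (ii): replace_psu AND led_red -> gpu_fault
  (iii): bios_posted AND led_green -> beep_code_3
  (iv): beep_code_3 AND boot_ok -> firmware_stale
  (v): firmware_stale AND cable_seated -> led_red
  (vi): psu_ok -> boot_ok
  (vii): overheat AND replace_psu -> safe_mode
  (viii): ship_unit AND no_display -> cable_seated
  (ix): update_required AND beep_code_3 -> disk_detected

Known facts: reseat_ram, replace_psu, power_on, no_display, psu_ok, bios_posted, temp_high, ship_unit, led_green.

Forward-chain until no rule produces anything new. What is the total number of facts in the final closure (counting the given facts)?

15

[1] (iii) [bios_posted AND led_green -> beep_code_3]; (vi) [psu_ok -> boot_ok]; (viii) [ship_unit AND no_display -> cable_seated]. ⇒ new: beep_code_3, boot_ok, cable_seated.
[2] (iv) [beep_code_3 AND boot_ok -> firmware_stale]. ⇒ new: firmware_stale.
[3] (v) [firmware_stale AND cable_seated -> led_red]. ⇒ new: led_red.
[4] (ii) [replace_psu AND led_red -> gpu_fault]. ⇒ new: gpu_fault.
Closure: {beep_code_3, bios_posted, boot_ok, cable_seated, firmware_stale, gpu_fault, led_green, led_red, no_display, power_on, psu_ok, replace_psu, reseat_ram, ship_unit, temp_high} — 15 facts.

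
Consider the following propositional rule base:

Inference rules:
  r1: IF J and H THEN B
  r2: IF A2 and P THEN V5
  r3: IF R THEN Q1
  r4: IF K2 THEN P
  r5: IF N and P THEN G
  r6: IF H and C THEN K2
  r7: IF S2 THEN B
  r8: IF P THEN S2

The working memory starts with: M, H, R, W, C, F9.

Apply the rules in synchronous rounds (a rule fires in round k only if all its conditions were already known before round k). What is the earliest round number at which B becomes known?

Round 1 fires r3, r6, giving Q1, K2.
Round 2 fires r4, giving P.
Round 3 fires r8, giving S2.
Round 4 fires r7, giving B.
B first appears in round 4.

4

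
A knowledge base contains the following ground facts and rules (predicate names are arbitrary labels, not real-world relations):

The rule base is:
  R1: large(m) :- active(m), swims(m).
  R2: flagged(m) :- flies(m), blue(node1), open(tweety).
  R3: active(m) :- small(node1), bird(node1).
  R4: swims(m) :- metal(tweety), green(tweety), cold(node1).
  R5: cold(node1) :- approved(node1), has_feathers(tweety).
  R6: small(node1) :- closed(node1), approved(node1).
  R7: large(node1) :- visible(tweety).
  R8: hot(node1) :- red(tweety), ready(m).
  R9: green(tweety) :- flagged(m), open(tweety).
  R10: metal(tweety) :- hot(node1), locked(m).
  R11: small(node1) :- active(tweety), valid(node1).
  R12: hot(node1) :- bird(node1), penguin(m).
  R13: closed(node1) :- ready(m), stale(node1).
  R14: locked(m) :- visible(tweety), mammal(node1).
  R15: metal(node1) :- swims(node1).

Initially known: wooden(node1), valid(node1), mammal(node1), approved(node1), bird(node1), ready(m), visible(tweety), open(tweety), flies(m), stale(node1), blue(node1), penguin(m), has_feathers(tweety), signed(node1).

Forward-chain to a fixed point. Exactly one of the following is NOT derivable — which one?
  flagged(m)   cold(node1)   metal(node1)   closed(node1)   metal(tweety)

[1] R2 [flagged(m) :- flies(m), blue(node1), open(tweety).]; R5 [cold(node1) :- approved(node1), has_feathers(tweety).]; R7 [large(node1) :- visible(tweety).]; R12 [hot(node1) :- bird(node1), penguin(m).]; R13 [closed(node1) :- ready(m), stale(node1).]; R14 [locked(m) :- visible(tweety), mammal(node1).]. ⇒ new: flagged(m), cold(node1), large(node1), hot(node1), closed(node1), locked(m).
[2] R6 [small(node1) :- closed(node1), approved(node1).]; R9 [green(tweety) :- flagged(m), open(tweety).]; R10 [metal(tweety) :- hot(node1), locked(m).]. ⇒ new: small(node1), green(tweety), metal(tweety).
[3] R3 [active(m) :- small(node1), bird(node1).]; R4 [swims(m) :- metal(tweety), green(tweety), cold(node1).]. ⇒ new: active(m), swims(m).
[4] R1 [large(m) :- active(m), swims(m).]. ⇒ new: large(m).
Derived: metal(tweety) (round 2), cold(node1) (round 1), flagged(m) (round 1), closed(node1) (round 1). metal(node1) never appears in any round.

metal(node1)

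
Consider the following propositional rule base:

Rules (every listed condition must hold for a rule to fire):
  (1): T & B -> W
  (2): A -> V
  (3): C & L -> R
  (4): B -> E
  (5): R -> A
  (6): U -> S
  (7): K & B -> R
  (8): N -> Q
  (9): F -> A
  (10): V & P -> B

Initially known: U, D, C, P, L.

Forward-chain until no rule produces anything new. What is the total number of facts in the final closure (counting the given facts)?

[1] (3) [C & L -> R]; (6) [U -> S]. ⇒ new: R, S.
[2] (5) [R -> A]. ⇒ new: A.
[3] (2) [A -> V]. ⇒ new: V.
[4] (10) [V & P -> B]. ⇒ new: B.
[5] (4) [B -> E]. ⇒ new: E.
Closure: {A, B, C, D, E, L, P, R, S, U, V} — 11 facts.

11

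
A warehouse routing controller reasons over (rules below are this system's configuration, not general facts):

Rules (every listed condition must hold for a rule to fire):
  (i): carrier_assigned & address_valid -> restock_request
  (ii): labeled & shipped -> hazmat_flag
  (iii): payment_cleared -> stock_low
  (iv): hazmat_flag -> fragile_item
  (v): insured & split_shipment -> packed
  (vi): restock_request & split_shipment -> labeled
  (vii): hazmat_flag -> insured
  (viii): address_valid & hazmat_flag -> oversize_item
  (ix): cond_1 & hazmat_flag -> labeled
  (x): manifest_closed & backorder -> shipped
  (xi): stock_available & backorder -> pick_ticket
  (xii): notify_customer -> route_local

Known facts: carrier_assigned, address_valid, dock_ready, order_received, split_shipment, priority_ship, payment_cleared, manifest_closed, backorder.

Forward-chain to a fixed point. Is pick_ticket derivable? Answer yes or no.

Round 1 fires (i), (iii), (x), giving restock_request, stock_low, shipped.
Round 2 fires (vi), giving labeled.
Round 3 fires (ii), giving hazmat_flag.
Round 4 fires (iv), (vii), (viii), giving fragile_item, insured, oversize_item.
Round 5 fires (v), giving packed.
Fixed point reached. pick_ticket is concluded only by (xi); (xi) needs stock_available (never derived).

no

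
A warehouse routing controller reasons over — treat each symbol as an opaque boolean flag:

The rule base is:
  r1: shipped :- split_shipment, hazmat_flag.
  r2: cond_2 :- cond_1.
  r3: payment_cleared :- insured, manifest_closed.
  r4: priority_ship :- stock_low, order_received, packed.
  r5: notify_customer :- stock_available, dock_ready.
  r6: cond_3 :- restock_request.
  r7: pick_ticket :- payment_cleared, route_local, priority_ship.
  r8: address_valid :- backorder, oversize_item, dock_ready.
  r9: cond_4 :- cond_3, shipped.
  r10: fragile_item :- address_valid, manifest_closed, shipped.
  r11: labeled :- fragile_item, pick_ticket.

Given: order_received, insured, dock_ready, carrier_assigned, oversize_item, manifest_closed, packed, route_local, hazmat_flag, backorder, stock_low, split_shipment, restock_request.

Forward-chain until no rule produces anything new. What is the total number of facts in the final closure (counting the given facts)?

22

Round 1 fires r1, r3, r4, r6, r8, giving shipped, payment_cleared, priority_ship, cond_3, address_valid.
Round 2 fires r7, r9, r10, giving pick_ticket, cond_4, fragile_item.
Round 3 fires r11, giving labeled.
Closure: {address_valid, backorder, carrier_assigned, cond_3, cond_4, dock_ready, fragile_item, hazmat_flag, insured, labeled, manifest_closed, order_received, oversize_item, packed, payment_cleared, pick_ticket, priority_ship, restock_request, route_local, shipped, split_shipment, stock_low} — 22 facts.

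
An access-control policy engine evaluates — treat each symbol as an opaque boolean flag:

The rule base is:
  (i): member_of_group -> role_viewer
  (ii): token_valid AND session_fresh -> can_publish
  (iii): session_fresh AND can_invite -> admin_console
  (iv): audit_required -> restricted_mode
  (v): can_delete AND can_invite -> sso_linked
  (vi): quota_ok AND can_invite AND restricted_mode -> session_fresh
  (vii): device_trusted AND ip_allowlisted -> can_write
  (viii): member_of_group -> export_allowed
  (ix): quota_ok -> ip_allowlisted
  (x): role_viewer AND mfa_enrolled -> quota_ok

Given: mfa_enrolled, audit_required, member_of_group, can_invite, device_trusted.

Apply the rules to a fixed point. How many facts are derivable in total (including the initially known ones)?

13

Round 1 fires (i), (iv), (viii), giving role_viewer, restricted_mode, export_allowed.
Round 2 fires (x), giving quota_ok.
Round 3 fires (vi), (ix), giving session_fresh, ip_allowlisted.
Round 4 fires (iii), (vii), giving admin_console, can_write.
Closure: {admin_console, audit_required, can_invite, can_write, device_trusted, export_allowed, ip_allowlisted, member_of_group, mfa_enrolled, quota_ok, restricted_mode, role_viewer, session_fresh} — 13 facts.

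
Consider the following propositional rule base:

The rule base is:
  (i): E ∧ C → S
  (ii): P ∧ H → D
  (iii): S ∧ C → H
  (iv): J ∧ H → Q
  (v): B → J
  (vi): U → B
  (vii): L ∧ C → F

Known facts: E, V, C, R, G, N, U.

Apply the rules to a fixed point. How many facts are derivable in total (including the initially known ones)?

12

Round 1: (i) [E ∧ C → S]; (vi) [U → B]. Adds S, B.
Round 2: (iii) [S ∧ C → H]; (v) [B → J]. Adds H, J.
Round 3: (iv) [J ∧ H → Q]. Adds Q.
Closure: {B, C, E, G, H, J, N, Q, R, S, U, V} — 12 facts.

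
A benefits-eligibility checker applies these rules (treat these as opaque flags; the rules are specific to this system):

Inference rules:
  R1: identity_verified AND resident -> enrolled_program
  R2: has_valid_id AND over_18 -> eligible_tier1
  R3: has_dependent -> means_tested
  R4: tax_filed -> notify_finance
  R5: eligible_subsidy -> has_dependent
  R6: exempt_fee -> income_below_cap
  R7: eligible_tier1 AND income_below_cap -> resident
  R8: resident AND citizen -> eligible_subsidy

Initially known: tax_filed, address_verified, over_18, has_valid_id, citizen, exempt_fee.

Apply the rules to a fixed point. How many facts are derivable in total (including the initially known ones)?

13

Round 1: R2 [has_valid_id AND over_18 -> eligible_tier1]; R4 [tax_filed -> notify_finance]; R6 [exempt_fee -> income_below_cap]. New: eligible_tier1, notify_finance, income_below_cap.
Round 2: R7 [eligible_tier1 AND income_below_cap -> resident]. New: resident.
Round 3: R8 [resident AND citizen -> eligible_subsidy]. New: eligible_subsidy.
Round 4: R5 [eligible_subsidy -> has_dependent]. New: has_dependent.
Round 5: R3 [has_dependent -> means_tested]. New: means_tested.
Closure: {address_verified, citizen, eligible_subsidy, eligible_tier1, exempt_fee, has_dependent, has_valid_id, income_below_cap, means_tested, notify_finance, over_18, resident, tax_filed} — 13 facts.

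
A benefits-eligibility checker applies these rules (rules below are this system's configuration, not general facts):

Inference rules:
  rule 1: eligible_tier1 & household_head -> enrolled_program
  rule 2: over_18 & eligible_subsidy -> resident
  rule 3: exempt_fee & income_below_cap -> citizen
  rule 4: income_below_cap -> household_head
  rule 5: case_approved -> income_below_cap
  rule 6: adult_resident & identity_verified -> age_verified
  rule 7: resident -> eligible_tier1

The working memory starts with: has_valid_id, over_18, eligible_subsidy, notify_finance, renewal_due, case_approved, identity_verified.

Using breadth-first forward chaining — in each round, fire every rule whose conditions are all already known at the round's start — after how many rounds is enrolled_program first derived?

Round 1: rule 2 [over_18 & eligible_subsidy -> resident]; rule 5 [case_approved -> income_below_cap]. Adds resident, income_below_cap.
Round 2: rule 4 [income_below_cap -> household_head]; rule 7 [resident -> eligible_tier1]. Adds household_head, eligible_tier1.
Round 3: rule 1 [eligible_tier1 & household_head -> enrolled_program]. Adds enrolled_program.
enrolled_program first appears in round 3.

3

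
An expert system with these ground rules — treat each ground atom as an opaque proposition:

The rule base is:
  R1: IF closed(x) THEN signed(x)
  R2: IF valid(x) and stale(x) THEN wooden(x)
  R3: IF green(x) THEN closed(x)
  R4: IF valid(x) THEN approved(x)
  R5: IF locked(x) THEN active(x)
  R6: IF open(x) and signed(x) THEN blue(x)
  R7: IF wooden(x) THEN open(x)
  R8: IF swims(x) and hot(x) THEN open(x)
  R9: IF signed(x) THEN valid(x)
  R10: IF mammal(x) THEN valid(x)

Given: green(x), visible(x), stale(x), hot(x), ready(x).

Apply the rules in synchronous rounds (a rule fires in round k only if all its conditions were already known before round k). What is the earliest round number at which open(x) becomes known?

5

Round 1: R3 [IF green(x) THEN closed(x)]. Adds closed(x).
Round 2: R1 [IF closed(x) THEN signed(x)]. Adds signed(x).
Round 3: R9 [IF signed(x) THEN valid(x)]. Adds valid(x).
Round 4: R2 [IF valid(x) and stale(x) THEN wooden(x)]; R4 [IF valid(x) THEN approved(x)]. Adds wooden(x), approved(x).
Round 5: R7 [IF wooden(x) THEN open(x)]. Adds open(x).
open(x) first appears in round 5.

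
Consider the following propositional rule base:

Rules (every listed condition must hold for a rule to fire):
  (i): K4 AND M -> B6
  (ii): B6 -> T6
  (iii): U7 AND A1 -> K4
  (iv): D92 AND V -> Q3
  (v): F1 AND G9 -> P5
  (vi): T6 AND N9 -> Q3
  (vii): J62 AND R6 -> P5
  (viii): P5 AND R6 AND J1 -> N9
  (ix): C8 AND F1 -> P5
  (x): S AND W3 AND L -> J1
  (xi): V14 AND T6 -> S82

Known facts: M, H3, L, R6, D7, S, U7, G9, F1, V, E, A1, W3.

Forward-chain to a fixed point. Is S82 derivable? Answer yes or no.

no

Round 1 — (iii), (v), (x), derive K4, P5, J1.
Round 2 — (i), (viii), derive B6, N9.
Round 3 — (ii), derive T6.
Round 4 — (vi), derive Q3.
Fixed point reached. S82 is concluded only by (xi); (xi) needs V14 (never derived).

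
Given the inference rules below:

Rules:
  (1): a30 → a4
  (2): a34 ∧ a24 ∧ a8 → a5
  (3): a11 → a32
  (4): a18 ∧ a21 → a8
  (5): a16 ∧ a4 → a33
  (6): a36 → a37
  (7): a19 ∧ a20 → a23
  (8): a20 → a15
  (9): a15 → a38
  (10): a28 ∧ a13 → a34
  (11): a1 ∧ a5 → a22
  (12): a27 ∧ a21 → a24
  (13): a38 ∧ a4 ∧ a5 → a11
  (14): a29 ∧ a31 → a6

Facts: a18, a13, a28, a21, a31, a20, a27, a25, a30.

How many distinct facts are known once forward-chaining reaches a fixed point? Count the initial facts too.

Round 1 fires (1), (4), (8), (10), (12), giving a4, a8, a15, a34, a24.
Round 2 fires (2), (9), giving a5, a38.
Round 3 fires (13), giving a11.
Round 4 fires (3), giving a32.
Closure: {a11, a13, a15, a18, a20, a21, a24, a25, a27, a28, a30, a31, a32, a34, a38, a4, a5, a8} — 18 facts.

18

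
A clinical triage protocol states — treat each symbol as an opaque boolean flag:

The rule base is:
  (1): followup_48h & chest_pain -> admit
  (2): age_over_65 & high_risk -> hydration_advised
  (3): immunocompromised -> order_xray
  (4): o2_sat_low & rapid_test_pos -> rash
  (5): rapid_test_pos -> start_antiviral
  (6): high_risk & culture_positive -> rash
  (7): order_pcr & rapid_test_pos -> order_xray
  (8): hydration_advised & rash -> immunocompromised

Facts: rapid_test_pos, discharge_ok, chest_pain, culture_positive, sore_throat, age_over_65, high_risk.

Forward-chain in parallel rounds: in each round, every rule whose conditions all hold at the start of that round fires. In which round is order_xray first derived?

Round 1 fires (2), (5), (6), giving hydration_advised, start_antiviral, rash.
Round 2 fires (8), giving immunocompromised.
Round 3 fires (3), giving order_xray.
order_xray first appears in round 3.

3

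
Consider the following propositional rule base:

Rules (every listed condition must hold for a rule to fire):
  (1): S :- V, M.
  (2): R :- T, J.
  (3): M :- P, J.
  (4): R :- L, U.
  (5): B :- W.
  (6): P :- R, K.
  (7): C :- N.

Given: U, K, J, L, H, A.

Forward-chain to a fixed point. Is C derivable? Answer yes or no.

[1] (4) [R :- L, U.]. ⇒ new: R.
[2] (6) [P :- R, K.]. ⇒ new: P.
[3] (3) [M :- P, J.]. ⇒ new: M.
Fixed point reached. C is concluded only by (7); (7) needs N (never derived).

no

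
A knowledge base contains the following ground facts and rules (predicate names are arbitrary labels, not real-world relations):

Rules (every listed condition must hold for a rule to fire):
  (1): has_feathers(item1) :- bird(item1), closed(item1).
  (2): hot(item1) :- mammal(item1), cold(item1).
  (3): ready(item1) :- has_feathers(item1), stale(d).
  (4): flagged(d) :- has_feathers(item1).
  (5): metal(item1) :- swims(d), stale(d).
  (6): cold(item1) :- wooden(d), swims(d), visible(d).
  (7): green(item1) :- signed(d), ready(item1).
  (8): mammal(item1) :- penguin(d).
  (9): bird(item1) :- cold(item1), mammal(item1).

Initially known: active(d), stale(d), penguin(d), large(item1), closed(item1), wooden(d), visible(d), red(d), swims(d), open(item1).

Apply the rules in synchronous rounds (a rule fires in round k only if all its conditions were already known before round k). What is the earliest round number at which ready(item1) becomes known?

4

Round 1 fires (5), (6), (8), giving metal(item1), cold(item1), mammal(item1).
Round 2 fires (2), (9), giving hot(item1), bird(item1).
Round 3 fires (1), giving has_feathers(item1).
Round 4 fires (3), (4), giving ready(item1), flagged(d).
ready(item1) first appears in round 4.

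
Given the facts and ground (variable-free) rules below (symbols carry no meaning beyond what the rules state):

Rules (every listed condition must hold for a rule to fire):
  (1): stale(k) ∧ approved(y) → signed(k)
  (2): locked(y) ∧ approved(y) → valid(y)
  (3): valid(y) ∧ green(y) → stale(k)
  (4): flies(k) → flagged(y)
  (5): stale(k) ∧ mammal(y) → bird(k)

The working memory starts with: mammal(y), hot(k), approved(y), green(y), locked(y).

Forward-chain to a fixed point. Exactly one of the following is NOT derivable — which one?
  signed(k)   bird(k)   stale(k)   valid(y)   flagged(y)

Round 1: (2) [locked(y) ∧ approved(y) → valid(y)]. New: valid(y).
Round 2: (3) [valid(y) ∧ green(y) → stale(k)]. New: stale(k).
Round 3: (1) [stale(k) ∧ approved(y) → signed(k)]; (5) [stale(k) ∧ mammal(y) → bird(k)]. New: signed(k), bird(k).
Derived: signed(k) (round 3), valid(y) (round 1), stale(k) (round 2), bird(k) (round 3). flagged(y) never appears in any round.

flagged(y)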